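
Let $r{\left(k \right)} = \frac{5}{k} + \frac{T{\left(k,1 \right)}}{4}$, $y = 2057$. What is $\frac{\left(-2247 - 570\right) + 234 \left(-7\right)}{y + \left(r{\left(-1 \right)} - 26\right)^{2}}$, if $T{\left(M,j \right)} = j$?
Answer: $- \frac{71280}{48041} \approx -1.4837$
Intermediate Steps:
$r{\left(k \right)} = \frac{1}{4} + \frac{5}{k}$ ($r{\left(k \right)} = \frac{5}{k} + 1 \cdot \frac{1}{4} = \frac{5}{k} + \frac{1}{4} = \frac{1}{4} + \frac{5}{k}$)
$\frac{\left(-2247 - 570\right) + 234 \left(-7\right)}{y + \left(r{\left(-1 \right)} - 26\right)^{2}} = \frac{\left(-2247 - 570\right) + 234 \left(-7\right)}{2057 + \left(\frac{20 - 1}{4 \left(-1\right)} - 26\right)^{2}} = \frac{\left(-2247 - 570\right) - 1638}{2057 + \left(\frac{1}{4} \left(-1\right) 19 - 26\right)^{2}} = \frac{-2817 - 1638}{2057 + \left(- \frac{19}{4} - 26\right)^{2}} = - \frac{4455}{2057 + \left(- \frac{123}{4}\right)^{2}} = - \frac{4455}{2057 + \frac{15129}{16}} = - \frac{4455}{\frac{48041}{16}} = \left(-4455\right) \frac{16}{48041} = - \frac{71280}{48041}$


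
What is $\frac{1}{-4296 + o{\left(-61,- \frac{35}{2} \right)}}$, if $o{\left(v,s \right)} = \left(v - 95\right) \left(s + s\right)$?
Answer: $\frac{1}{1164} \approx 0.00085911$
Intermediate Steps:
$o{\left(v,s \right)} = 2 s \left(-95 + v\right)$ ($o{\left(v,s \right)} = \left(-95 + v\right) 2 s = 2 s \left(-95 + v\right)$)
$\frac{1}{-4296 + o{\left(-61,- \frac{35}{2} \right)}} = \frac{1}{-4296 + 2 \left(- \frac{35}{2}\right) \left(-95 - 61\right)} = \frac{1}{-4296 + 2 \left(\left(-35\right) \frac{1}{2}\right) \left(-156\right)} = \frac{1}{-4296 + 2 \left(- \frac{35}{2}\right) \left(-156\right)} = \frac{1}{-4296 + 5460} = \frac{1}{1164}$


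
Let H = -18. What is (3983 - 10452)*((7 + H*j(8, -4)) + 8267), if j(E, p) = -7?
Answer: -54339600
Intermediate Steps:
(3983 - 10452)*((7 + H*j(8, -4)) + 8267) = (3983 - 10452)*((7 - 18*(-7)) + 8267) = -6469*((7 + 126) + 8267) = -6469*(133 + 8267) = -6469*8400 = -54339600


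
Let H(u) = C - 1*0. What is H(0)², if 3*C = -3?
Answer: 1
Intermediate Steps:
C = -1 (C = (⅓)*(-3) = -1)
H(u) = -1 (H(u) = -1 - 1*0 = -1 + 0 = -1)
H(0)² = (-1)² = 1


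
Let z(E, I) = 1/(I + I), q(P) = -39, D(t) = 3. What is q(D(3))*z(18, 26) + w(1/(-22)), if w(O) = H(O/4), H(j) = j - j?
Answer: -¾ ≈ -0.75000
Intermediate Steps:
H(j) = 0
z(E, I) = 1/(2*I)
w(O) = 0
q(D(3))*z(18, 26) + w(1/(-22)) = -39/(2*26) + 0 = -39*1/52 + 0 = -¾ + 0 = -¾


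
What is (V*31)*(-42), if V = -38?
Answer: 49476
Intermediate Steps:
(V*31)*(-42) = -38*31*(-42) = -1178*(-42) = 49476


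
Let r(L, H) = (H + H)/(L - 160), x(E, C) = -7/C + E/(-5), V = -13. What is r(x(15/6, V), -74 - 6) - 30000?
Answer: -124765840/4159 ≈ -29999.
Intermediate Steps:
x(E, C) = -7/C - E/5 (x(E, C) = -7/C + E*(-⅕) = -7/C - E/5)
r(L, H) = 2*H/(-160 + L) (r(L, H) = (2*H)/(-160 + L) = 2*H/(-160 + L))
r(x(15/6, V), -74 - 6) - 30000 = 2*(-74 - 6)/(-160 + (-7/(-13) - 3/6)) - 30000 = 2*(-80)/(-160 + (-7*(-1/13) - 3/6)) - 30000 = 2*(-80)/(-160 + (7/13 - ⅕*5/2)) - 30000 = 2*(-80)/(-160 + (7/13 - ½)) - 30000 = 2*(-80)/(-160 + 1/26) - 30000 = 2*(-80)/(-4159/26) - 30000 = 2*(-80)*(-26/4159) - 30000 = 4160/4159 - 30000 = -124765840/4159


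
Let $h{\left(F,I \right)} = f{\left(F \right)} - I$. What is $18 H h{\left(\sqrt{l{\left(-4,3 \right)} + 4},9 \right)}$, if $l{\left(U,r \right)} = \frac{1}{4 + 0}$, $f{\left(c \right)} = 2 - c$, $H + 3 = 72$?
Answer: $-8694 - 621 \sqrt{17} \approx -11254.0$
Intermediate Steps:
$H = 69$ ($H = -3 + 72 = 69$)
$l{\left(U,r \right)} = \frac{1}{4}$
$h{\left(F,I \right)} = 2 - F - I$ ($h{\left(F,I \right)} = \left(2 - F\right) - I = 2 - F - I$)
$18 H h{\left(\sqrt{l{\left(-4,3 \right)} + 4},9 \right)} = 18 \cdot 69 \left(2 - \sqrt{\frac{1}{4} + 4} - 9\right) = 1242 \left(2 - \sqrt{\frac{17}{4}} - 9\right) = 1242 \left(2 - \frac{\sqrt{17}}{2} - 9\right) = 1242 \left(-7 - \frac{\sqrt{17}}{2}\right) = -8694 - 621 \sqrt{17}$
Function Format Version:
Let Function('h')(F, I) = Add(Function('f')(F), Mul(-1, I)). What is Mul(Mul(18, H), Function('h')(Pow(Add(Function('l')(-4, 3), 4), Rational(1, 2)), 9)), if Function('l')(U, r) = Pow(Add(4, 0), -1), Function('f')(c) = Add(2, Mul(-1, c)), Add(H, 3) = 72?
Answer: Add(-8694, Mul(-621, Pow(17, Rational(1, 2)))) ≈ -11254.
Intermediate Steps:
H = 69 (H = Add(-3, 72) = 69)
Function('l')(U, r) = Rational(1, 4) (Function('l')(U, r) = Pow(4, -1) = Rational(1, 4))
Function('h')(F, I) = Add(2, Mul(-1, F), Mul(-1, I)) (Function('h')(F, I) = Add(Add(2, Mul(-1, F)), Mul(-1, I)) = Add(2, Mul(-1, F), Mul(-1, I)))
Mul(Mul(18, H), Function('h')(Pow(Add(Function('l')(-4, 3), 4), Rational(1, 2)), 9)) = Mul(Mul(18, 69), Add(2, Mul(-1, Pow(Add(Rational(1, 4), 4), Rational(1, 2))), Mul(-1, 9))) = Mul(1242, Add(2, Mul(-1, Pow(Rational(17, 4), Rational(1, 2))), -9)) = Mul(1242, Add(2, Mul(-1, Mul(Rational(1, 2), Pow(17, Rational(1, 2)))), -9)) = Mul(1242, Add(2, Mul(Rational(-1, 2), Pow(17, Rational(1, 2))), -9)) = Mul(1242, Add(-7, Mul(Rational(-1, 2), Pow(17, Rational(1, 2))))) = Add(-8694, Mul(-621, Pow(17, Rational(1, 2))))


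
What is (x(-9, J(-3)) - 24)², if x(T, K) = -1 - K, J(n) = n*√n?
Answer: 598 - 150*I*√3 ≈ 598.0 - 259.81*I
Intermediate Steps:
J(n) = n^(3/2)
(x(-9, J(-3)) - 24)² = ((-1 - (-3)^(3/2)) - 24)² = ((-1 - (-3)*I*√3) - 24)² = ((-1 + 3*I*√3) - 24)² = (-25 + 3*I*√3)²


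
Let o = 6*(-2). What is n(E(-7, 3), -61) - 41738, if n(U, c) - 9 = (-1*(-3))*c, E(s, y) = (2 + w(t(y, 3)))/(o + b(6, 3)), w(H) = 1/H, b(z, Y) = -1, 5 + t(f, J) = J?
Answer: -41912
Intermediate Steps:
t(f, J) = -5 + J
o = -12
w(H) = 1/H
E(s, y) = -3/26 (E(s, y) = (2 + 1/(-5 + 3))/(-12 - 1) = (2 + 1/(-2))/(-13) = (2 - 1/2)*(-1/13) = (3/2)*(-1/13) = -3/26)
n(U, c) = 9 + 3*c (n(U, c) = 9 + (-1*(-3))*c = 9 + 3*c)
n(E(-7, 3), -61) - 41738 = (9 + 3*(-61)) - 41738 = (9 - 183) - 41738 = -174 - 41738 = -41912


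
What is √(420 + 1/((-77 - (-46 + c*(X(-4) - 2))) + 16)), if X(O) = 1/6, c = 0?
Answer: √94485/15 ≈ 20.492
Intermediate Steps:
X(O) = ⅙ (X(O) = 1*(⅙) = ⅙)
√(420 + 1/((-77 - (-46 + c*(X(-4) - 2))) + 16)) = √(420 + 1/((-77 - (-46 + 0*(⅙ - 2))) + 16)) = √(420 + 1/((-77 - (-46 + 0*(-11/6))) + 16)) = √(420 + 1/((-77 - (-46 + 0)) + 16)) = √(420 + 1/((-77 - 1*(-46)) + 16)) = √(420 + 1/((-77 + 46) + 16)) = √(420 + 1/(-31 + 16)) = √(420 + 1/(-15)) = √(420 - 1/15) = √(6299/15) = √94485/15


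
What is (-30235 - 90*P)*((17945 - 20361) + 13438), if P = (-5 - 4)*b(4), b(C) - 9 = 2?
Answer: -235044150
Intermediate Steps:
b(C) = 11 (b(C) = 9 + 2 = 11)
P = -99 (P = (-5 - 4)*11 = -9*11 = -99)
(-30235 - 90*P)*((17945 - 20361) + 13438) = (-30235 - 90*(-99))*((17945 - 20361) + 13438) = (-30235 + 8910)*(-2416 + 13438) = -21325*11022 = -235044150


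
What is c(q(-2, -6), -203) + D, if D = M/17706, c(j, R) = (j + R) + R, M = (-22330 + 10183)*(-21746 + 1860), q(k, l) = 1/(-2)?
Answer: 78119251/5902 ≈ 13236.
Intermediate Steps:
q(k, l) = -½
M = 241555242 (M = -12147*(-19886) = 241555242)
c(j, R) = j + 2*R (c(j, R) = (R + j) + R = j + 2*R)
D = 40259207/2951 (D = 241555242/17706 = 241555242*(1/17706) = 40259207/2951 ≈ 13643.)
c(q(-2, -6), -203) + D = (-½ + 2*(-203)) + 40259207/2951 = (-½ - 406) + 40259207/2951 = -813/2 + 40259207/2951 = 78119251/5902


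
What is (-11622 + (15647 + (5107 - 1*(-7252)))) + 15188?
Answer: 31572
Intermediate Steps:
(-11622 + (15647 + (5107 - 1*(-7252)))) + 15188 = (-11622 + (15647 + (5107 + 7252))) + 15188 = (-11622 + (15647 + 12359)) + 15188 = (-11622 + 28006) + 15188 = 16384 + 15188 = 31572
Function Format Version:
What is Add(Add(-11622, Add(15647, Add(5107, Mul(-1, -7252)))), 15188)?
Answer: 31572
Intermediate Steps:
Add(Add(-11622, Add(15647, Add(5107, Mul(-1, -7252)))), 15188) = Add(Add(-11622, Add(15647, Add(5107, 7252))), 15188) = Add(Add(-11622, Add(15647, 12359)), 15188) = Add(Add(-11622, 28006), 15188) = Add(16384, 15188) = 31572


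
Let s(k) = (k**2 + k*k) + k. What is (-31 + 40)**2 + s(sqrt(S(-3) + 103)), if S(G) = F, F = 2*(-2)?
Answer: 279 + 3*sqrt(11) ≈ 288.95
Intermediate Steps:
F = -4
S(G) = -4
s(k) = k + 2*k**2 (s(k) = (k**2 + k**2) + k = 2*k**2 + k = k + 2*k**2)
(-31 + 40)**2 + s(sqrt(S(-3) + 103)) = (-31 + 40)**2 + sqrt(-4 + 103)*(1 + 2*sqrt(-4 + 103)) = 9**2 + sqrt(99)*(1 + 2*sqrt(99)) = 81 + (3*sqrt(11))*(1 + 2*(3*sqrt(11))) = 81 + (3*sqrt(11))*(1 + 6*sqrt(11)) = 81 + 3*sqrt(11)*(1 + 6*sqrt(11))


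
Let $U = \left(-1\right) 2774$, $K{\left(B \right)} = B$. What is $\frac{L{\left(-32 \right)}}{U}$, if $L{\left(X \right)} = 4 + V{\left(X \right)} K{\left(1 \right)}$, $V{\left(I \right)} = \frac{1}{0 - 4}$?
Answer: $- \frac{15}{11096} \approx -0.0013518$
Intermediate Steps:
$V{\left(I \right)} = - \frac{1}{4}$ ($V{\left(I \right)} = \frac{1}{-4} = - \frac{1}{4}$)
$U = -2774$
$L{\left(X \right)} = \frac{15}{4}$ ($L{\left(X \right)} = 4 - \frac{1}{4} = \frac{15}{4}$)
$\frac{L{\left(-32 \right)}}{U} = \frac{15}{4 \left(-2774\right)} = \frac{15}{4} \left(- \frac{1}{2774}\right) = - \frac{15}{11096}$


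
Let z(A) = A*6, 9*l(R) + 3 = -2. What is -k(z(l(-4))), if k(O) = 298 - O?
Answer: -904/3 ≈ -301.33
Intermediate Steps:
l(R) = -5/9 (l(R) = -1/3 + (1/9)*(-2) = -1/3 - 2/9 = -5/9)
z(A) = 6*A
-k(z(l(-4))) = -(298 - 6*(-5)/9) = -(298 - 1*(-10/3)) = -(298 + 10/3) = -1*904/3 = -904/3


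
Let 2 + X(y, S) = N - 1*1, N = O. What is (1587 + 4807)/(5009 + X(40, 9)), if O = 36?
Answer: 3197/2521 ≈ 1.2681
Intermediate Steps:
N = 36
X(y, S) = 33 (X(y, S) = -2 + (36 - 1*1) = -2 + (36 - 1) = -2 + 35 = 33)
(1587 + 4807)/(5009 + X(40, 9)) = (1587 + 4807)/(5009 + 33) = 6394/5042 = 6394*(1/5042) = 3197/2521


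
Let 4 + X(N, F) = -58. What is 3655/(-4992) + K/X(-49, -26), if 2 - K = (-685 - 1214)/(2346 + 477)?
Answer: -112897445/145621632 ≈ -0.77528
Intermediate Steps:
K = 2515/941 (K = 2 - (-685 - 1214)/(2346 + 477) = 2 - (-1899)/2823 = 2 - 1*(-633/941) = 2 + 633/941 = 2515/941 ≈ 2.6727)
X(N, F) = -62 (X(N, F) = -4 - 58 = -62)
3655/(-4992) + K/X(-49, -26) = 3655/(-4992) + (2515/941)/(-62) = 3655*(-1/4992) + (2515/941)*(-1/62) = -3655/4992 - 2515/58342 = -112897445/145621632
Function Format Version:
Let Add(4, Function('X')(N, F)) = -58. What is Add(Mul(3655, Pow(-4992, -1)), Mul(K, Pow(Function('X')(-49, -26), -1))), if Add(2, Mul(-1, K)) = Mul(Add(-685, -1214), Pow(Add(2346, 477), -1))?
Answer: Rational(-112897445, 145621632) ≈ -0.77528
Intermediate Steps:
K = Rational(2515, 941) (K = Add(2, Mul(-1, Mul(Add(-685, -1214), Pow(Add(2346, 477), -1)))) = Add(2, Mul(-1, Mul(-1899, Pow(2823, -1)))) = Add(2, Mul(-1, Mul(-1899, Rational(1, 2823)))) = Add(2, Mul(-1, Rational(-633, 941))) = Add(2, Rational(633, 941)) = Rational(2515, 941) ≈ 2.6727)
Function('X')(N, F) = -62 (Function('X')(N, F) = Add(-4, -58) = -62)
Add(Mul(3655, Pow(-4992, -1)), Mul(K, Pow(Function('X')(-49, -26), -1))) = Add(Mul(3655, Pow(-4992, -1)), Mul(Rational(2515, 941), Pow(-62, -1))) = Add(Mul(3655, Rational(-1, 4992)), Mul(Rational(2515, 941), Rational(-1, 62))) = Add(Rational(-3655, 4992), Rational(-2515, 58342)) = Rational(-112897445, 145621632)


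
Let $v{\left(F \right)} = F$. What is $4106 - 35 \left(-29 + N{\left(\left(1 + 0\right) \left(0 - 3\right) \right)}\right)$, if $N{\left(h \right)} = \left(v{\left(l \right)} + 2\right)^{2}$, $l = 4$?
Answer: $3861$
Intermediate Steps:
$N{\left(h \right)} = 36$ ($N{\left(h \right)} = \left(4 + 2\right)^{2} = 6^{2} = 36$)
$4106 - 35 \left(-29 + N{\left(\left(1 + 0\right) \left(0 - 3\right) \right)}\right) = 4106 - 35 \left(-29 + 36\right) = 4106 - 35 \cdot 7 = 4106 - 245 = 3861$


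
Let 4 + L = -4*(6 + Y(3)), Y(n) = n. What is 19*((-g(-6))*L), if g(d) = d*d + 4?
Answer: 30400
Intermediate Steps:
g(d) = 4 + d² (g(d) = d² + 4 = 4 + d²)
L = -40 (L = -4 - 4*(6 + 3) = -4 - 4*9 = -4 - 36 = -40)
19*((-g(-6))*L) = 19*(-(4 + (-6)²)*(-40)) = 19*(-(4 + 36)*(-40)) = 19*(-1*40*(-40)) = 19*(-40*(-40)) = 19*1600 = 30400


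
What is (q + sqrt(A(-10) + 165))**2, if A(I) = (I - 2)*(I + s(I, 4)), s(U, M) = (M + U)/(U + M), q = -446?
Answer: (446 - sqrt(273))**2 ≈ 1.8445e+5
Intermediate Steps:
s(U, M) = 1 (s(U, M) = (M + U)/(M + U) = 1)
A(I) = (1 + I)*(-2 + I) (A(I) = (I - 2)*(I + 1) = (-2 + I)*(1 + I) = (1 + I)*(-2 + I))
(q + sqrt(A(-10) + 165))**2 = (-446 + sqrt((-2 + (-10)**2 - 1*(-10)) + 165))**2 = (-446 + sqrt((-2 + 100 + 10) + 165))**2 = (-446 + sqrt(108 + 165))**2 = (-446 + sqrt(273))**2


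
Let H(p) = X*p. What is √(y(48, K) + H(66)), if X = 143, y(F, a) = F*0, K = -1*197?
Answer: 11*√78 ≈ 97.149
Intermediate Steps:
K = -197
y(F, a) = 0
H(p) = 143*p
√(y(48, K) + H(66)) = √(0 + 143*66) = √(0 + 9438) = √9438 = 11*√78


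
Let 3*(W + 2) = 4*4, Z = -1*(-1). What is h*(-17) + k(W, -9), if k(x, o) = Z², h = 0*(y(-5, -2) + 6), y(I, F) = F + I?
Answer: 1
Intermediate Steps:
Z = 1
W = 10/3 (W = -2 + (4*4)/3 = -2 + (⅓)*16 = -2 + 16/3 = 10/3 ≈ 3.3333)
h = 0 (h = 0*((-2 - 5) + 6) = 0*(-7 + 6) = 0*(-1) = 0)
k(x, o) = 1 (k(x, o) = 1² = 1)
h*(-17) + k(W, -9) = 0*(-17) + 1 = 0 + 1 = 1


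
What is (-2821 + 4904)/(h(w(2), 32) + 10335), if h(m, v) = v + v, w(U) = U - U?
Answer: 2083/10399 ≈ 0.20031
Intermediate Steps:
w(U) = 0
h(m, v) = 2*v
(-2821 + 4904)/(h(w(2), 32) + 10335) = (-2821 + 4904)/(2*32 + 10335) = 2083/(64 + 10335) = 2083/10399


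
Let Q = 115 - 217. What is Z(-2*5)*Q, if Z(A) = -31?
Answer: 3162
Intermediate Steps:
Q = -102
Z(-2*5)*Q = -31*(-102) = 3162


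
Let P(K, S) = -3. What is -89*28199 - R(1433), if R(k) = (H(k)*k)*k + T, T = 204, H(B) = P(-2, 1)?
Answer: 3650552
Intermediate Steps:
H(B) = -3
R(k) = 204 - 3*k² (R(k) = (-3*k)*k + 204 = -3*k² + 204 = 204 - 3*k²)
-89*28199 - R(1433) = -89*28199 - (204 - 3*1433²) = -2509711 - (204 - 3*2053489) = -2509711 - (204 - 6160467) = -2509711 - 1*(-6160263) = -2509711 + 6160263 = 3650552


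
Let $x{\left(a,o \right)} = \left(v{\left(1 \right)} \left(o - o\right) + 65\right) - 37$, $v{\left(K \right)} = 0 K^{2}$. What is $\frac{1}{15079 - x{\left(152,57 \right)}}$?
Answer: $\frac{1}{15051} \approx 6.6441 \cdot 10^{-5}$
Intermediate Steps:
$v{\left(K \right)} = 0$
$x{\left(a,o \right)} = 28$ ($x{\left(a,o \right)} = \left(0 \left(o - o\right) + 65\right) - 37 = \left(0 \cdot 0 + 65\right) - 37 = \left(0 + 65\right) - 37 = 65 - 37 = 28$)
$\frac{1}{15079 - x{\left(152,57 \right)}} = \frac{1}{15079 - 28} = \frac{1}{15051}$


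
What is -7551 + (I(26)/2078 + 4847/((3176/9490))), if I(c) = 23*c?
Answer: 11437814865/1649932 ≈ 6932.3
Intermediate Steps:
-7551 + (I(26)/2078 + 4847/((3176/9490))) = -7551 + ((23*26)/2078 + 4847/((3176/9490))) = -7551 + (598*(1/2078) + 4847/((3176*(1/9490)))) = -7551 + (299/1039 + 4847/(1588/4745)) = -7551 + (299/1039 + 4847*(4745/1588)) = -7551 + (299/1039 + 22999015/1588) = -7551 + 23896451397/1649932 = 11437814865/1649932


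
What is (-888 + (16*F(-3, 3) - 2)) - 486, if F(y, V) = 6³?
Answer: 2080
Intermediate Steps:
F(y, V) = 216
(-888 + (16*F(-3, 3) - 2)) - 486 = (-888 + (16*216 - 2)) - 486 = (-888 + (3456 - 2)) - 486 = (-888 + 3454) - 486 = 2566 - 486 = 2080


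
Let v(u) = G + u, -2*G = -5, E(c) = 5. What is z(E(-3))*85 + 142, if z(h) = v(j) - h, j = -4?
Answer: -821/2 ≈ -410.50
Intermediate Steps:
G = 5/2 (G = -1/2*(-5) = 5/2 ≈ 2.5000)
v(u) = 5/2 + u
z(h) = -3/2 - h (z(h) = (5/2 - 4) - h = -3/2 - h)
z(E(-3))*85 + 142 = (-3/2 - 1*5)*85 + 142 = (-3/2 - 5)*85 + 142 = -13/2*85 + 142 = -1105/2 + 142 = -821/2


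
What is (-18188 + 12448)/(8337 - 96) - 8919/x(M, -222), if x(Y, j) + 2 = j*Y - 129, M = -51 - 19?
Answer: -3949979/3097209 ≈ -1.2753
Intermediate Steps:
M = -70
x(Y, j) = -131 + Y*j (x(Y, j) = -2 + (j*Y - 129) = -2 + (Y*j - 129) = -2 + (-129 + Y*j) = -131 + Y*j)
(-18188 + 12448)/(8337 - 96) - 8919/x(M, -222) = (-18188 + 12448)/(8337 - 96) - 8919/(-131 - 70*(-222)) = -5740/8241 - 8919/(-131 + 15540) = -5740*1/8241 - 8919/15409 = -140/201 - 8919*1/15409 = -140/201 - 8919/15409 = -3949979/3097209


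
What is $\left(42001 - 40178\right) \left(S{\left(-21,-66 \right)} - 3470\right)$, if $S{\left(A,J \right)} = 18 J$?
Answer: $-8491534$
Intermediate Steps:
$\left(42001 - 40178\right) \left(S{\left(-21,-66 \right)} - 3470\right) = \left(42001 - 40178\right) \left(18 \left(-66\right) - 3470\right) = 1823 \left(-1188 - 3470\right) = 1823 \left(-4658\right) = -8491534$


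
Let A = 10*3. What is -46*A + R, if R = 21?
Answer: -1359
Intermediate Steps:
A = 30
-46*A + R = -46*30 + 21 = -1380 + 21 = -1359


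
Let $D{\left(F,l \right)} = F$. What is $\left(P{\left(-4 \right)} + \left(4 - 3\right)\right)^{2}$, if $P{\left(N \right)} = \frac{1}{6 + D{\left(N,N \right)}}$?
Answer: $\frac{9}{4} \approx 2.25$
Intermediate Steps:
$P{\left(N \right)} = \frac{1}{6 + N}$
$\left(P{\left(-4 \right)} + \left(4 - 3\right)\right)^{2} = \left(\frac{1}{6 - 4} + \left(4 - 3\right)\right)^{2} = \left(\frac{1}{2} + 1\right)^{2} = \left(\frac{3}{2}\right)^{2} = \frac{9}{4}$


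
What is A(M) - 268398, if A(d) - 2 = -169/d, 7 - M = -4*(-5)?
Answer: -268383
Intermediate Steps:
M = -13 (M = 7 - (-4)*(-5) = 7 - 1*20 = 7 - 20 = -13)
A(d) = 2 - 169/d
A(M) - 268398 = (2 - 169/(-13)) - 268398 = (2 - 169*(-1/13)) - 268398 = (2 + 13) - 268398 = 15 - 268398 = -268383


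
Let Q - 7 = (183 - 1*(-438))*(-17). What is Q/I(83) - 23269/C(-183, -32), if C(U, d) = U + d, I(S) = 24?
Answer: -854897/2580 ≈ -331.36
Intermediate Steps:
Q = -10550 (Q = 7 + (183 - 1*(-438))*(-17) = 7 + (183 + 438)*(-17) = 7 + 621*(-17) = 7 - 10557 = -10550)
Q/I(83) - 23269/C(-183, -32) = -10550/24 - 23269/(-183 - 32) = -10550*1/24 - 23269/(-215) = -5275/12 - 23269*(-1/215) = -5275/12 + 23269/215 = -854897/2580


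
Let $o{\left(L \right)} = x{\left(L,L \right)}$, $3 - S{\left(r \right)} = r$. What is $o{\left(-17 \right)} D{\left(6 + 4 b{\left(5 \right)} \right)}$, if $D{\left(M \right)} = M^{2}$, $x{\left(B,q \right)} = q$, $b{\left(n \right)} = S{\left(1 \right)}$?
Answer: $-3332$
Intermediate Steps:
$S{\left(r \right)} = 3 - r$
$b{\left(n \right)} = 2$ ($b{\left(n \right)} = 3 - 1 = 2$)
$o{\left(L \right)} = L$
$o{\left(-17 \right)} D{\left(6 + 4 b{\left(5 \right)} \right)} = - 17 \left(6 + 4 \cdot 2\right)^{2} = - 17 \left(6 + 8\right)^{2} = - 17 \cdot 14^{2} = \left(-17\right) 196 = -3332$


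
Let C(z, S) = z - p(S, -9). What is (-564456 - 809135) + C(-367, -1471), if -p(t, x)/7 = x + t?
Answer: -1384318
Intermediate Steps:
p(t, x) = -7*t - 7*x (p(t, x) = -7*(x + t) = -7*(t + x) = -7*t - 7*x)
C(z, S) = -63 + z + 7*S (C(z, S) = z - (-7*S - 7*(-9)) = z - (-7*S + 63) = z - (63 - 7*S) = z + (-63 + 7*S) = -63 + z + 7*S)
(-564456 - 809135) + C(-367, -1471) = (-564456 - 809135) + (-63 - 367 + 7*(-1471)) = -1373591 + (-63 - 367 - 10297) = -1373591 - 10727 = -1384318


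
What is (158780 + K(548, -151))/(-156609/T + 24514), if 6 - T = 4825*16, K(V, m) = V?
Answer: 12299165632/1892490325 ≈ 6.4989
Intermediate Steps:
T = -77194 (T = 6 - 4825*16 = 6 - 1*77200 = 6 - 77200 = -77194)
(158780 + K(548, -151))/(-156609/T + 24514) = (158780 + 548)/(-156609/(-77194) + 24514) = 159328/(-156609*(-1/77194) + 24514) = 159328/(156609/77194 + 24514) = 159328/(1892490325/77194) = 159328*(77194/1892490325) = 12299165632/1892490325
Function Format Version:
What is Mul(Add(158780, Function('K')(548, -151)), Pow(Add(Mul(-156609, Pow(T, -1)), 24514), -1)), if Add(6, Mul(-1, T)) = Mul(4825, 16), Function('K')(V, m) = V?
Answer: Rational(12299165632, 1892490325) ≈ 6.4989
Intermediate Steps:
T = -77194 (T = Add(6, Mul(-1, Mul(4825, 16))) = Add(6, Mul(-1, 77200)) = Add(6, -77200) = -77194)
Mul(Add(158780, Function('K')(548, -151)), Pow(Add(Mul(-156609, Pow(T, -1)), 24514), -1)) = Mul(Add(158780, 548), Pow(Add(Mul(-156609, Pow(-77194, -1)), 24514), -1)) = Mul(159328, Pow(Add(Mul(-156609, Rational(-1, 77194)), 24514), -1)) = Mul(159328, Pow(Add(Rational(156609, 77194), 24514), -1)) = Mul(159328, Pow(Rational(1892490325, 77194), -1)) = Mul(159328, Rational(77194, 1892490325)) = Rational(12299165632, 1892490325)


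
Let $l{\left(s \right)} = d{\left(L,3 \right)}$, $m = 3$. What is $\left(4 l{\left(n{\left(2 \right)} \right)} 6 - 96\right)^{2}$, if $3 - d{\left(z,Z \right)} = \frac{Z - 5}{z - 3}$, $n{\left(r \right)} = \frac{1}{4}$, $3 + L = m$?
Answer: $1600$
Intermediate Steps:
$L = 0$ ($L = -3 + 3 = 0$)
$n{\left(r \right)} = \frac{1}{4}$
$d{\left(z,Z \right)} = 3 - \frac{-5 + Z}{-3 + z}$ ($d{\left(z,Z \right)} = 3 - \frac{Z - 5}{z - 3} = 3 - \frac{-5 + Z}{-3 + z}$)
$l{\left(s \right)} = \frac{7}{3}$ ($l{\left(s \right)} = \frac{-4 - 3 + 3 \cdot 0}{-3 + 0} = \frac{-4 - 3 + 0}{-3} = \left(- \frac{1}{3}\right) \left(-7\right) = \frac{7}{3}$)
$\left(4 l{\left(n{\left(2 \right)} \right)} 6 - 96\right)^{2} = \left(4 \cdot \frac{7}{3} \cdot 6 - 96\right)^{2} = \left(\frac{28}{3} \cdot 6 - 96\right)^{2} = \left(56 - 96\right)^{2} = \left(-40\right)^{2} = 1600$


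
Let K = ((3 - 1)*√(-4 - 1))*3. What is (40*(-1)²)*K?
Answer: 240*I*√5 ≈ 536.66*I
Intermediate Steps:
K = 6*I*√5 (K = (2*√(-5))*3 = (2*(I*√5))*3 = (2*I*√5)*3 = 6*I*√5 ≈ 13.416*I)
(40*(-1)²)*K = (40*(-1)²)*(6*I*√5) = (40*1)*(6*I*√5) = 40*(6*I*√5) = 240*I*√5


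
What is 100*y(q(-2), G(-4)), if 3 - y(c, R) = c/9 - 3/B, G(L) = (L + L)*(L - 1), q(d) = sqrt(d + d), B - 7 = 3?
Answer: 330 - 200*I/9 ≈ 330.0 - 22.222*I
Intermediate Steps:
B = 10 (B = 7 + 3 = 10)
q(d) = sqrt(2)*sqrt(d) (q(d) = sqrt(2*d) = sqrt(2)*sqrt(d))
G(L) = 2*L*(-1 + L) (G(L) = (2*L)*(-1 + L) = 2*L*(-1 + L))
y(c, R) = 33/10 - c/9 (y(c, R) = 3 - (c/9 - 3/10) = 3 - (-3/10 + c/9) = 3 + (3/10 - c/9) = 33/10 - c/9)
100*y(q(-2), G(-4)) = 100*(33/10 - sqrt(2)*sqrt(-2)/9) = 100*(33/10 - sqrt(2)*I*sqrt(2)/9) = 100*(33/10 - 2*I/9) = 330 - 200*I/9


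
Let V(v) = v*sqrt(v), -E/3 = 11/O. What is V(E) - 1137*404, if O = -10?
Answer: -459348 + 33*sqrt(330)/100 ≈ -4.5934e+5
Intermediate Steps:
E = 33/10 (E = -33/(-10) = -33*(-1)/10 = -3*(-11/10) = 33/10 ≈ 3.3000)
V(v) = v**(3/2)
V(E) - 1137*404 = (33/10)**(3/2) - 1137*404 = 33*sqrt(330)/100 - 459348 = -459348 + 33*sqrt(330)/100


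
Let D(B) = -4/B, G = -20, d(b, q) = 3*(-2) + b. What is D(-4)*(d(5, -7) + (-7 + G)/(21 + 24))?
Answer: -8/5 ≈ -1.6000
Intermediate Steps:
d(b, q) = -6 + b
D(-4)*(d(5, -7) + (-7 + G)/(21 + 24)) = (-4/(-4))*((-6 + 5) + (-7 - 20)/(21 + 24)) = (-4*(-¼))*(-1 - 27/45) = 1*(-1 - 27*1/45) = 1*(-1 - ⅗) = 1*(-8/5) = -8/5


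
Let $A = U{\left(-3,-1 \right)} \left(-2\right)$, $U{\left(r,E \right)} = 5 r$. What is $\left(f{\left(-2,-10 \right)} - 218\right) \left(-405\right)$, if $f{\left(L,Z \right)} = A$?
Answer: $76140$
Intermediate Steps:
$A = 30$ ($A = 5 \left(-3\right) \left(-2\right) = \left(-15\right) \left(-2\right) = 30$)
$f{\left(L,Z \right)} = 30$
$\left(f{\left(-2,-10 \right)} - 218\right) \left(-405\right) = \left(30 - 218\right) \left(-405\right) = \left(-188\right) \left(-405\right) = 76140$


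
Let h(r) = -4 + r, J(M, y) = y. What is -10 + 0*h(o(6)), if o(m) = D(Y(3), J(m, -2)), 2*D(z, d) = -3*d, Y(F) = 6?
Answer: -10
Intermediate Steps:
D(z, d) = -3*d/2 (D(z, d) = (-3*d)/2 = -3*d/2)
o(m) = 3 (o(m) = -3/2*(-2) = 3)
-10 + 0*h(o(6)) = -10 + 0*(-4 + 3) = -10 + 0*(-1) = -10 + 0 = -10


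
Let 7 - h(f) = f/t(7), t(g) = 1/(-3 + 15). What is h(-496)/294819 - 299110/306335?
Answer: -171005665/178838373 ≈ -0.95620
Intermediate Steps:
t(g) = 1/12
h(f) = 7 - 12*f (h(f) = 7 - f/1/12 = 7 - f*12 = 7 - 12*f)
h(-496)/294819 - 299110/306335 = (7 - 12*(-496))/294819 - 299110/306335 = (7 + 5952)*(1/294819) - 299110*1/306335 = 5959*(1/294819) - 59822/61267 = 59/2919 - 59822/61267 = -171005665/178838373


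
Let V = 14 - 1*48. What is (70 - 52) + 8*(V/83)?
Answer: 1222/83 ≈ 14.723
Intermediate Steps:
V = -34 (V = 14 - 48 = -34)
(70 - 52) + 8*(V/83) = (70 - 52) + 8*(-34/83) = 18 + 8*(-34*1/83) = 18 + 8*(-34/83) = 18 - 272/83 = 1222/83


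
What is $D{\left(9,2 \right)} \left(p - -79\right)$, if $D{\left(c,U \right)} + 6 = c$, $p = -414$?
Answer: $-1005$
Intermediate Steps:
$D{\left(c,U \right)} = -6 + c$
$D{\left(9,2 \right)} \left(p - -79\right) = \left(-6 + 9\right) \left(-414 - -79\right) = 3 \left(-414 + \left(-86 + 165\right)\right) = 3 \left(-414 + 79\right) = 3 \left(-335\right) = -1005$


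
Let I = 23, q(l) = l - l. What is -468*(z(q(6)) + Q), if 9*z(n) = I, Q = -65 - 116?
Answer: 83512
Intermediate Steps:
q(l) = 0
Q = -181
z(n) = 23/9 (z(n) = (1/9)*23 = 23/9)
-468*(z(q(6)) + Q) = -468*(23/9 - 181) = -468*(-1606/9) = 83512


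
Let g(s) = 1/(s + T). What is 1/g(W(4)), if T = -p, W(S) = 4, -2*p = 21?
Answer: 29/2 ≈ 14.500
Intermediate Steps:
p = -21/2 (p = -½*21 = -21/2 ≈ -10.500)
T = 21/2 (T = -1*(-21/2) = 21/2 ≈ 10.500)
g(s) = 1/(21/2 + s) (g(s) = 1/(s + 21/2) = 1/(21/2 + s))
1/g(W(4)) = 1/(2/(21 + 2*4)) = 1/(2/(21 + 8)) = 1/(2/29) = 29/2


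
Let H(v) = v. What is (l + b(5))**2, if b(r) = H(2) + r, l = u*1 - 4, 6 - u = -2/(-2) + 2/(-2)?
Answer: 81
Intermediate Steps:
u = 6 (u = 6 - (-2/(-2) + 2/(-2)) = 6 - (-2*(-1/2) + 2*(-1/2)) = 6 - (1 - 1) = 6 - 1*0 = 6 + 0 = 6)
l = 2 (l = 6*1 - 4 = 6 - 4 = 2)
b(r) = 2 + r
(l + b(5))**2 = (2 + (2 + 5))**2 = (2 + 7)**2 = 9**2 = 81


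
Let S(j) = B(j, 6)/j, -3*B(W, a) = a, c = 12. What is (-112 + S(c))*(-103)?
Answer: 69319/6 ≈ 11553.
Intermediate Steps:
B(W, a) = -a/3
S(j) = -2/j (S(j) = (-⅓*6)/j = -2/j)
(-112 + S(c))*(-103) = (-112 - 2/12)*(-103) = (-112 - 2*1/12)*(-103) = (-112 - ⅙)*(-103) = -673/6*(-103) = 69319/6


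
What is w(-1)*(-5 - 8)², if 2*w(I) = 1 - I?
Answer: 169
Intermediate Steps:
w(I) = ½ - I/2 (w(I) = (1 - I)/2 = ½ - I/2)
w(-1)*(-5 - 8)² = (½ - ½*(-1))*(-5 - 8)² = (½ + ½)*(-13)² = 1*169 = 169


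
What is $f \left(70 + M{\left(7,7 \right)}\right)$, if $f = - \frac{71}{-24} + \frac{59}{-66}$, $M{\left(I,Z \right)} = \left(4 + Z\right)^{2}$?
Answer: $\frac{104095}{264} \approx 394.3$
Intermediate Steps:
$f = \frac{545}{264}$ ($f = \left(-71\right) \left(- \frac{1}{24}\right) + 59 \left(- \frac{1}{66}\right) = \frac{71}{24} - \frac{59}{66} = \frac{545}{264} \approx 2.0644$)
$f \left(70 + M{\left(7,7 \right)}\right) = \frac{545 \left(70 + \left(4 + 7\right)^{2}\right)}{264} = \frac{545 \left(70 + 11^{2}\right)}{264} = \frac{545 \left(70 + 121\right)}{264} = \frac{545}{264} \cdot 191 = \frac{104095}{264}$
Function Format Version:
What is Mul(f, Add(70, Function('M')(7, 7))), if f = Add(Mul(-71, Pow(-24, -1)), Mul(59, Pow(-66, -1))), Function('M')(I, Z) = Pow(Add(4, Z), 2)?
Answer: Rational(104095, 264) ≈ 394.30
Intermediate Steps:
f = Rational(545, 264) (f = Add(Mul(-71, Rational(-1, 24)), Mul(59, Rational(-1, 66))) = Add(Rational(71, 24), Rational(-59, 66)) = Rational(545, 264) ≈ 2.0644)
Mul(f, Add(70, Function('M')(7, 7))) = Mul(Rational(545, 264), Add(70, Pow(Add(4, 7), 2))) = Mul(Rational(545, 264), Add(70, Pow(11, 2))) = Mul(Rational(545, 264), Add(70, 121)) = Mul(Rational(545, 264), 191) = Rational(104095, 264)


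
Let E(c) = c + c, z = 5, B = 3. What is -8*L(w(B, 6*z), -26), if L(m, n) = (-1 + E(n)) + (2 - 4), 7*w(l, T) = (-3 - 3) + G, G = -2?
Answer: 440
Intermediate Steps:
E(c) = 2*c
w(l, T) = -8/7 (w(l, T) = ((-3 - 3) - 2)/7 = (-6 - 2)/7 = (⅐)*(-8) = -8/7)
L(m, n) = -3 + 2*n (L(m, n) = (-1 + 2*n) + (2 - 4) = (-1 + 2*n) - 2 = -3 + 2*n)
-8*L(w(B, 6*z), -26) = -8*(-3 + 2*(-26)) = -8*(-3 - 52) = -8*(-55) = 440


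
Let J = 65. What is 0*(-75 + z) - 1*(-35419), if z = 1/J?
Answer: 35419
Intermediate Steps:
z = 1/65 ≈ 0.015385
0*(-75 + z) - 1*(-35419) = 0*(-75 + 1/65) - 1*(-35419) = 0*(-4874/65) + 35419 = 0 + 35419 = 35419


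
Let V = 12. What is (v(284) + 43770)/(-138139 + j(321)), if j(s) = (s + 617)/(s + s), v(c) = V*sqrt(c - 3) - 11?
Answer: -14046639/44342150 - 1926*sqrt(281)/22171075 ≈ -0.31823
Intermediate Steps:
v(c) = -11 + 12*sqrt(-3 + c) (v(c) = 12*sqrt(c - 3) - 11 = 12*sqrt(-3 + c) - 11 = -11 + 12*sqrt(-3 + c))
j(s) = (617 + s)/(2*s) (j(s) = (617 + s)/((2*s)) = (617 + s)*(1/(2*s)) = (617 + s)/(2*s))
(v(284) + 43770)/(-138139 + j(321)) = ((-11 + 12*sqrt(-3 + 284)) + 43770)/(-138139 + (1/2)*(617 + 321)/321) = ((-11 + 12*sqrt(281)) + 43770)/(-138139 + (1/2)*(1/321)*938) = (43759 + 12*sqrt(281))/(-138139 + 469/321) = (43759 + 12*sqrt(281))/(-44342150/321) = (43759 + 12*sqrt(281))*(-321/44342150) = -14046639/44342150 - 1926*sqrt(281)/22171075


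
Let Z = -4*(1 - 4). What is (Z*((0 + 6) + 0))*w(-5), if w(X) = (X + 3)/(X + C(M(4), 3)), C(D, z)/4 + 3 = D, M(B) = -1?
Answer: 48/7 ≈ 6.8571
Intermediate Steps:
C(D, z) = -12 + 4*D
w(X) = (3 + X)/(-16 + X) (w(X) = (X + 3)/(X + (-12 + 4*(-1))) = (3 + X)/(X + (-12 - 4)) = (3 + X)/(X - 16) = (3 + X)/(-16 + X))
Z = 12 (Z = -4*(-3) = 12)
(Z*((0 + 6) + 0))*w(-5) = (12*((0 + 6) + 0))*((3 - 5)/(-16 - 5)) = (12*(6 + 0))*(-2/(-21)) = (12*6)*(-1/21*(-2)) = 72*(2/21) = 48/7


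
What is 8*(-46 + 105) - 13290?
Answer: -12818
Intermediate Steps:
8*(-46 + 105) - 13290 = 8*59 - 13290 = 472 - 13290 = -12818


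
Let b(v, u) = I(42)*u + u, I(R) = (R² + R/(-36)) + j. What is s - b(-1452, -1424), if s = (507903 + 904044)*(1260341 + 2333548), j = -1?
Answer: 15223149906473/3 ≈ 5.0744e+12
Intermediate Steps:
I(R) = -1 + R² - R/36 (I(R) = (R² + R/(-36)) - 1 = (R² - R/36) - 1 = -1 + R² - R/36)
b(v, u) = 10577*u/6 (b(v, u) = (-1 + 42² - 1/36*42)*u + u = (-1 + 1764 - 7/6)*u + u = 10571*u/6 + u = 10577*u/6)
s = 5074380791883 (s = 1411947*3593889 = 5074380791883)
s - b(-1452, -1424) = 5074380791883 - 10577*(-1424)/6 = 5074380791883 - 1*(-7530824/3) = 5074380791883 + 7530824/3 = 15223149906473/3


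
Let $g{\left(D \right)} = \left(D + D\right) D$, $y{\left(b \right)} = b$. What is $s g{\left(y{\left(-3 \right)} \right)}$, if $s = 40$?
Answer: $720$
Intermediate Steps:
$g{\left(D \right)} = 2 D^{2}$ ($g{\left(D \right)} = 2 D D = 2 D^{2}$)
$s g{\left(y{\left(-3 \right)} \right)} = 40 \cdot 2 \left(-3\right)^{2} = 40 \cdot 2 \cdot 9 = 40 \cdot 18 = 720$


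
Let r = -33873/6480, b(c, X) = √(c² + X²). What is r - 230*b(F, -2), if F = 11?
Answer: -11291/2160 - 1150*√5 ≈ -2576.7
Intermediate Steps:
b(c, X) = √(X² + c²)
r = -11291/2160 (r = -33873*1/6480 = -11291/2160 ≈ -5.2273)
r - 230*b(F, -2) = -11291/2160 - 230*√((-2)² + 11²) = -11291/2160 - 230*√(4 + 121) = -11291/2160 - 1150*√5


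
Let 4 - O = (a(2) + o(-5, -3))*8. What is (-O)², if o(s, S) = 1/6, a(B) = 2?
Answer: 1600/9 ≈ 177.78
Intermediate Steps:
o(s, S) = ⅙
O = -40/3 (O = 4 - (2 + ⅙)*8 = 4 - 13*8/6 = 4 - 1*52/3 = 4 - 52/3 = -40/3 ≈ -13.333)
(-O)² = (-1*(-40/3))² = (40/3)² = 1600/9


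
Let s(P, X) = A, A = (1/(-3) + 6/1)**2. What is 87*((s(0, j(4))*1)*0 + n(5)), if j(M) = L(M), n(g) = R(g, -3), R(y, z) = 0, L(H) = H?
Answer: 0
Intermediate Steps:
n(g) = 0
j(M) = M
A = 289/9 (A = (1*(-1/3) + 6*1)**2 = (-1/3 + 6)**2 = (17/3)**2 = 289/9 ≈ 32.111)
s(P, X) = 289/9
87*((s(0, j(4))*1)*0 + n(5)) = 87*(((289/9)*1)*0 + 0) = 87*((289/9)*0 + 0) = 87*(0 + 0) = 87*0 = 0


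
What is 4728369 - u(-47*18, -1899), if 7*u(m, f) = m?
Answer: 33099429/7 ≈ 4.7285e+6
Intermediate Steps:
u(m, f) = m/7
4728369 - u(-47*18, -1899) = 4728369 - (-47*18)/7 = 4728369 - (-846)/7 = 4728369 - 1*(-846/7) = 4728369 + 846/7 = 33099429/7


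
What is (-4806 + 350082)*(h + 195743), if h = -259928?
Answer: -22161540060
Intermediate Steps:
(-4806 + 350082)*(h + 195743) = (-4806 + 350082)*(-259928 + 195743) = 345276*(-64185) = -22161540060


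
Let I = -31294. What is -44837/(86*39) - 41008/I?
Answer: -48676471/4036926 ≈ -12.058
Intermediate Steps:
-44837/(86*39) - 41008/I = -44837/(86*39) - 41008/(-31294) = -44837/3354 - 41008*(-1/31294) = -44837*1/3354 + 20504/15647 = -3449/258 + 20504/15647 = -48676471/4036926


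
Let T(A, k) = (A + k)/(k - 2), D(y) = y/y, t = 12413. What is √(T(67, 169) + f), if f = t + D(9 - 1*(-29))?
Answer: √346253458/167 ≈ 111.42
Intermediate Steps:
D(y) = 1
f = 12414 (f = 12413 + 1 = 12414)
T(A, k) = (A + k)/(-2 + k)
√(T(67, 169) + f) = √((67 + 169)/(-2 + 169) + 12414) = √(236/167 + 12414) = √(2073374/167) = √346253458/167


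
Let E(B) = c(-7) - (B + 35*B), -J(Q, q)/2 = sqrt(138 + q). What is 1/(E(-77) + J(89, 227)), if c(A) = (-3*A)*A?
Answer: 525/1377833 + 2*sqrt(365)/6889165 ≈ 0.00038658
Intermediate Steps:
c(A) = -3*A**2
J(Q, q) = -2*sqrt(138 + q)
E(B) = -147 - 36*B (E(B) = -3*(-7)**2 - (B + 35*B) = -3*49 - 36*B = -147 - 36*B)
1/(E(-77) + J(89, 227)) = 1/((-147 - 36*(-77)) - 2*sqrt(138 + 227)) = 1/((-147 + 2772) - 2*sqrt(365)) = 1/(2625 - 2*sqrt(365))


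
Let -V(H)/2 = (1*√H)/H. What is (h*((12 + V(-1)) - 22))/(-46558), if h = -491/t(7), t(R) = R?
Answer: -2455/162953 + 491*I/162953 ≈ -0.015066 + 0.0030131*I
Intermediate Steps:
V(H) = -2/√H (V(H) = -2*1*√H/H = -2*√H/H = -2/√H)
h = -491/7 ≈ -70.143
(h*((12 + V(-1)) - 22))/(-46558) = -491*((12 - (-2)*I) - 22)/7/(-46558) = -491*((12 - (-2)*I) - 22)/7*(-1/46558) = -491*((12 + 2*I) - 22)/7*(-1/46558) = -491*(-10 + 2*I)/7*(-1/46558) = (4910/7 - 982*I/7)*(-1/46558) = -2455/162953 + 491*I/162953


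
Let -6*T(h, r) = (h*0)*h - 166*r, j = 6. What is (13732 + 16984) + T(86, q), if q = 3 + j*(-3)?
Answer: 30301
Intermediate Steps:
q = -15 (q = 3 + 6*(-3) = 3 - 18 = -15)
T(h, r) = 83*r/3 (T(h, r) = -((h*0)*h - 166*r)/6 = -(0*h - 166*r)/6 = -(0 - 166*r)/6 = -(-83)*r/3 = 83*r/3)
(13732 + 16984) + T(86, q) = (13732 + 16984) + (83/3)*(-15) = 30716 - 415 = 30301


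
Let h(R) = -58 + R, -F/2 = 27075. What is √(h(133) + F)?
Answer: 5*I*√2163 ≈ 232.54*I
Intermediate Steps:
F = -54150 (F = -2*27075 = -54150)
√(h(133) + F) = √((-58 + 133) - 54150) = √(75 - 54150) = √(-54075) = 5*I*√2163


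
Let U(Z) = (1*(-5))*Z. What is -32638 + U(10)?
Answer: -32688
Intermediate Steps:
U(Z) = -5*Z
-32638 + U(10) = -32638 - 5*10 = -32638 - 50 = -32688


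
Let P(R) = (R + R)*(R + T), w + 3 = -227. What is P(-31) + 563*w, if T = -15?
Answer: -126638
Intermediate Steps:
w = -230 (w = -3 - 227 = -230)
P(R) = 2*R*(-15 + R) (P(R) = (R + R)*(R - 15) = (2*R)*(-15 + R) = 2*R*(-15 + R))
P(-31) + 563*w = 2*(-31)*(-15 - 31) + 563*(-230) = 2*(-31)*(-46) - 129490 = 2852 - 129490 = -126638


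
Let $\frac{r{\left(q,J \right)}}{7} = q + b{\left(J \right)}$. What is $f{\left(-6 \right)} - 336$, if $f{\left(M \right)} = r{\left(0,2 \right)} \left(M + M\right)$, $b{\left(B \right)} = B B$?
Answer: $-672$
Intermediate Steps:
$b{\left(B \right)} = B^{2}$
$r{\left(q,J \right)} = 7 q + 7 J^{2}$ ($r{\left(q,J \right)} = 7 \left(q + J^{2}\right) = 7 q + 7 J^{2}$)
$f{\left(M \right)} = 56 M$ ($f{\left(M \right)} = \left(7 \cdot 0 + 7 \cdot 2^{2}\right) \left(M + M\right) = \left(0 + 7 \cdot 4\right) 2 M = \left(0 + 28\right) 2 M = 28 \cdot 2 M = 56 M$)
$f{\left(-6 \right)} - 336 = 56 \left(-6\right) - 336 = -336 - 336 = -672$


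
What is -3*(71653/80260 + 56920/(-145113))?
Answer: -5829382589/3882256460 ≈ -1.5015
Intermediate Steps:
-3*(71653/80260 + 56920/(-145113)) = -3*(71653*(1/80260) + 56920*(-1/145113)) = -3*(71653/80260 - 56920/145113) = -3*5829382589/11646769380 = -5829382589/3882256460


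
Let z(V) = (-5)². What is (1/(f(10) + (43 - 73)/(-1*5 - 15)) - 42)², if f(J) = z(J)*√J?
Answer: 1101719038384/624550081 - 209925600*√10/624550081 ≈ 1763.0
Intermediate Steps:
z(V) = 25
f(J) = 25*√J
(1/(f(10) + (43 - 73)/(-1*5 - 15)) - 42)² = (1/(25*√10 + (43 - 73)/(-1*5 - 15)) - 42)² = (1/(25*√10 - 30/(-5 - 15)) - 42)² = (1/(25*√10 - 30/(-20)) - 42)² = (1/(25*√10 - 30*(-1/20)) - 42)² = (1/(25*√10 + 3/2) - 42)² = (1/(3/2 + 25*√10) - 42)² = (-42 + 1/(3/2 + 25*√10))²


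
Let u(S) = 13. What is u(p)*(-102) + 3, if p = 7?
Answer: -1323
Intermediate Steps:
u(p)*(-102) + 3 = 13*(-102) + 3 = -1326 + 3 = -1323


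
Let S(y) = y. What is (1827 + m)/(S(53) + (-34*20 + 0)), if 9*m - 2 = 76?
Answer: -5507/1881 ≈ -2.9277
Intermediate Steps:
m = 26/3 (m = 2/9 + (1/9)*76 = 2/9 + 76/9 = 26/3 ≈ 8.6667)
(1827 + m)/(S(53) + (-34*20 + 0)) = (1827 + 26/3)/(53 + (-34*20 + 0)) = 5507/(3*(53 + (-680 + 0))) = 5507/(3*(53 - 680)) = (5507/3)/(-627) = (5507/3)*(-1/627) = -5507/1881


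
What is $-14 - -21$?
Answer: $7$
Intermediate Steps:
$-14 - -21 = -14 + 21 = 7$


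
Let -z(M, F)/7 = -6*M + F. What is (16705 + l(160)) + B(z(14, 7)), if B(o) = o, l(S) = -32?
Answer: 17212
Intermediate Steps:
z(M, F) = -7*F + 42*M (z(M, F) = -7*(-6*M + F) = -7*(F - 6*M) = -7*F + 42*M)
(16705 + l(160)) + B(z(14, 7)) = (16705 - 32) + (-7*7 + 42*14) = 16673 + (-49 + 588) = 16673 + 539 = 17212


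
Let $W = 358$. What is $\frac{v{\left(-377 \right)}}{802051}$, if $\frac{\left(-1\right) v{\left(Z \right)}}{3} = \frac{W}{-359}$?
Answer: $\frac{1074}{287936309} \approx 3.73 \cdot 10^{-6}$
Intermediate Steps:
$v{\left(Z \right)} = \frac{1074}{359}$ ($v{\left(Z \right)} = - 3 \frac{358}{-359} = - 3 \cdot 358 \left(- \frac{1}{359}\right) = \left(-3\right) \left(- \frac{358}{359}\right) = \frac{1074}{359}$)
$\frac{v{\left(-377 \right)}}{802051} = \frac{1074}{359 \cdot 802051} = \frac{1074}{359} \cdot \frac{1}{802051} = \frac{1074}{287936309}$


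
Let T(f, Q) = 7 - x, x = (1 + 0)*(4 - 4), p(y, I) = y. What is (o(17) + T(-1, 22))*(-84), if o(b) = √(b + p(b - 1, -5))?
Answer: -588 - 84*√33 ≈ -1070.5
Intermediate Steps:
x = 0 (x = 1*0 = 0)
T(f, Q) = 7 (T(f, Q) = 7 - 1*0 = 7 + 0 = 7)
o(b) = √(-1 + 2*b) (o(b) = √(b + (b - 1)) = √(b + (-1 + b)) = √(-1 + 2*b))
(o(17) + T(-1, 22))*(-84) = (√(-1 + 2*17) + 7)*(-84) = (√(-1 + 34) + 7)*(-84) = (√33 + 7)*(-84) = (7 + √33)*(-84) = -588 - 84*√33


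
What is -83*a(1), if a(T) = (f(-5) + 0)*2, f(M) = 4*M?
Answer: 3320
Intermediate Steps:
a(T) = -40 (a(T) = (4*(-5) + 0)*2 = (-20 + 0)*2 = -20*2 = -40)
-83*a(1) = -83*(-40) = 3320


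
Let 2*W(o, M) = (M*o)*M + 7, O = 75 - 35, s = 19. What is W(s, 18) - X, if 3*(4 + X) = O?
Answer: 18433/6 ≈ 3072.2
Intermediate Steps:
O = 40
W(o, M) = 7/2 + o*M**2/2 (W(o, M) = ((M*o)*M + 7)/2 = (o*M**2 + 7)/2 = (7 + o*M**2)/2 = 7/2 + o*M**2/2)
X = 28/3 (X = -4 + (1/3)*40 = -4 + 40/3 = 28/3 ≈ 9.3333)
W(s, 18) - X = (7/2 + (1/2)*19*18**2) - 1*28/3 = (7/2 + (1/2)*19*324) - 28/3 = (7/2 + 3078) - 28/3 = 6163/2 - 28/3 = 18433/6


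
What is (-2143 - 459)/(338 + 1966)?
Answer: -1301/1152 ≈ -1.1293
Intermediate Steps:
(-2143 - 459)/(338 + 1966) = -2602/2304 = -2602*1/2304 = -1301/1152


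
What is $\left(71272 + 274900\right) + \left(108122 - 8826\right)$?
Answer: $445468$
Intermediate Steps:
$\left(71272 + 274900\right) + \left(108122 - 8826\right) = 346172 + 99296 = 445468$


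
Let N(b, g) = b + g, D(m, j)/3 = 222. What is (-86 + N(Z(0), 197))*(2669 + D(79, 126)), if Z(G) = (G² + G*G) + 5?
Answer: 386860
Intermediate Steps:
D(m, j) = 666 (D(m, j) = 3*222 = 666)
Z(G) = 5 + 2*G² (Z(G) = (G² + G²) + 5 = 2*G² + 5 = 5 + 2*G²)
(-86 + N(Z(0), 197))*(2669 + D(79, 126)) = (-86 + ((5 + 2*0²) + 197))*(2669 + 666) = (-86 + ((5 + 2*0) + 197))*3335 = (-86 + ((5 + 0) + 197))*3335 = (-86 + (5 + 197))*3335 = (-86 + 202)*3335 = 116*3335 = 386860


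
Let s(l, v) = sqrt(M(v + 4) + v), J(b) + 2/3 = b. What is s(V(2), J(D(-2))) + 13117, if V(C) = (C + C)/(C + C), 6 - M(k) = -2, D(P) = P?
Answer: 13117 + 4*sqrt(3)/3 ≈ 13119.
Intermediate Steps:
J(b) = -2/3 + b
M(k) = 8 (M(k) = 6 - 1*(-2) = 6 + 2 = 8)
V(C) = 1 (V(C) = (2*C)/((2*C)) = (2*C)*(1/(2*C)) = 1)
s(l, v) = sqrt(8 + v)
s(V(2), J(D(-2))) + 13117 = sqrt(8 + (-2/3 - 2)) + 13117 = sqrt(8 - 8/3) + 13117 = sqrt(16/3) + 13117 = 4*sqrt(3)/3 + 13117 = 13117 + 4*sqrt(3)/3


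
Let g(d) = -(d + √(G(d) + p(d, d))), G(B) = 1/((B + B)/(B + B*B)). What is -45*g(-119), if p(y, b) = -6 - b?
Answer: -5355 + 135*√6 ≈ -5024.3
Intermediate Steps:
G(B) = (B + B²)/(2*B) (G(B) = 1/((2*B)/(B + B²)) = 1/(2*B/(B + B²)) = (B + B²)/(2*B))
g(d) = -d - √(-11/2 - d/2) (g(d) = -(d + √((½ + d/2) + (-6 - d))) = -(d + √(-11/2 - d/2)) = -d - √(-11/2 - d/2))
-45*g(-119) = -45*(-1*(-119) - √(-22 - 2*(-119))/2) = -45*(119 - √(-22 + 238)/2) = -45*(119 - 3*√6) = -5355 + 135*√6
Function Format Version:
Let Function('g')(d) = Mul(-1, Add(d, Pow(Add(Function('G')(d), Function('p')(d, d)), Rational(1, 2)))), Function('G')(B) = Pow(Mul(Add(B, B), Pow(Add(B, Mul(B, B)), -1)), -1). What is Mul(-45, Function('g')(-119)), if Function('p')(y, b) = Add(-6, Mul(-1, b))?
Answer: Add(-5355, Mul(135, Pow(6, Rational(1, 2)))) ≈ -5024.3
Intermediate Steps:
Function('G')(B) = Mul(Rational(1, 2), Pow(B, -1), Add(B, Pow(B, 2))) (Function('G')(B) = Pow(Mul(Mul(2, B), Pow(Add(B, Pow(B, 2)), -1)), -1) = Pow(Mul(2, B, Pow(Add(B, Pow(B, 2)), -1)), -1) = Mul(Rational(1, 2), Pow(B, -1), Add(B, Pow(B, 2))))
Function('g')(d) = Add(Mul(-1, d), Mul(-1, Pow(Add(Rational(-11, 2), Mul(Rational(-1, 2), d)), Rational(1, 2)))) (Function('g')(d) = Mul(-1, Add(d, Pow(Add(Add(Rational(1, 2), Mul(Rational(1, 2), d)), Add(-6, Mul(-1, d))), Rational(1, 2)))) = Mul(-1, Add(d, Pow(Add(Rational(-11, 2), Mul(Rational(-1, 2), d)), Rational(1, 2)))) = Add(Mul(-1, d), Mul(-1, Pow(Add(Rational(-11, 2), Mul(Rational(-1, 2), d)), Rational(1, 2)))))
Mul(-45, Function('g')(-119)) = Mul(-45, Add(Mul(-1, -119), Mul(Rational(-1, 2), Pow(Add(-22, Mul(-2, -119)), Rational(1, 2))))) = Mul(-45, Add(119, Mul(Rational(-1, 2), Pow(Add(-22, 238), Rational(1, 2))))) = Mul(-45, Add(119, Mul(Rational(-1, 2), Pow(216, Rational(1, 2))))) = Mul(-45, Add(119, Mul(Rational(-1, 2), Mul(6, Pow(6, Rational(1, 2)))))) = Mul(-45, Add(119, Mul(-3, Pow(6, Rational(1, 2))))) = Add(-5355, Mul(135, Pow(6, Rational(1, 2))))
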